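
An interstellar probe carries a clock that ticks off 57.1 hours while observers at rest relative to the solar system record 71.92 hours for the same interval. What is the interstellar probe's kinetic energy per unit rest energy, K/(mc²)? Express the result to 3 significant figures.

0.260

γ = Δt/Δτ = 71.92/57.1 = 1.25954.
K/(mc²) = γ − 1 = 1.25954 − 1 = 0.260.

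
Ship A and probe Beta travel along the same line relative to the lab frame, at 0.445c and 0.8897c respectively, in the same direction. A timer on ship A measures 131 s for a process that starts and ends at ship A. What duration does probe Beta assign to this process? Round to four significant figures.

Transform ship A's velocity into probe Beta's frame: (0.445 − 0.8897)/(1 − 0.445·0.8897) = −0.4447/0.6040835, so the relative speed is 0.73616c.
γ for this relative speed: γ = 1/√(1 − 0.541932) = 1.4775.
Ship A's interval is proper; time dilation gives Δt_B = γΔτ = 1.4775 × 131 s = 193.6 s.

193.6 s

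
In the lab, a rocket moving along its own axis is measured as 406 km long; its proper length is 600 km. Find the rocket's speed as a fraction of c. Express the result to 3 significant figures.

Length contraction gives γ = L₀/L = 600/406 = 1.4778.
β = √(1 − 1/γ²) = √0.542102 = 0.736.

0.736c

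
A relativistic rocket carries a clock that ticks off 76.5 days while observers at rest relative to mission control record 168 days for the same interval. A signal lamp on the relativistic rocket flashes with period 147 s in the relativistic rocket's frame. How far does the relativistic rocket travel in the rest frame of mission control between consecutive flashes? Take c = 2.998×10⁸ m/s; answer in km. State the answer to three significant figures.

8.62×10^7 km

From Δt = γΔτ: γ = 168/76.5 = 2.19608.
β = √(1 − 1/γ²) = 0.89031. Lab-frame period = γτ = 2.19608×147 s = 322.82 s. Distance = βc × γτ = 0.89031 × 2.998×10⁸ m/s × 322.82 s = 8.6165×10^10 m = 8.62×10^7 km.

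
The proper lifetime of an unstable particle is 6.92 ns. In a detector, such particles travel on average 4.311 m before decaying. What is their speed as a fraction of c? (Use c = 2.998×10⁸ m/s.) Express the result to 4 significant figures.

Let x = d/(cτ) = 4.311 m / (2.998×10⁸ m/s × 6.920×10^-9 s) = 2.078. Since d = βγcτ, x = βγ = β/√(1−β²).
Solving: β² = x²/(1+x²) = 4.31808/5.31808 = 0.811962, so β = 0.9011.

0.9011c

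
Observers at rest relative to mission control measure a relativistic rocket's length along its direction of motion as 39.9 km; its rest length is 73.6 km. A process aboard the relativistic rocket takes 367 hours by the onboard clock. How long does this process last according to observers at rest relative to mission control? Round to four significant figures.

γ = L₀/L = 73.6/39.9 = 1.84461.
The same γ dilates the second interval: 1.84461 × 367 hours = 677.0 hours.

677.0 hours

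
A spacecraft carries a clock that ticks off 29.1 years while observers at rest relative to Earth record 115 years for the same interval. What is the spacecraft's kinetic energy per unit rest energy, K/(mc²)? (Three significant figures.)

The time-dilation ratio gives γ = 115/29.1 = 3.95189.
K/(mc²) = γ − 1 = 3.95189 − 1 = 2.95.

2.95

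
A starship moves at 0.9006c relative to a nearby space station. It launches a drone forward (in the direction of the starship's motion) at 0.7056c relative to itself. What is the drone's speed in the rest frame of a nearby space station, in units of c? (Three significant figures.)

In units of c, u = (u' + v)/(1 + u'v) with u' = 0.7056 and v = 0.9006.
Numerator: 0.7056 + 0.9006 = 1.6062. Denominator: 1 + (0.7056)(0.9006) = 1.63546336.
u = 1.6062/1.63546336 = 0.98211, so the speed is 0.982c.

0.982c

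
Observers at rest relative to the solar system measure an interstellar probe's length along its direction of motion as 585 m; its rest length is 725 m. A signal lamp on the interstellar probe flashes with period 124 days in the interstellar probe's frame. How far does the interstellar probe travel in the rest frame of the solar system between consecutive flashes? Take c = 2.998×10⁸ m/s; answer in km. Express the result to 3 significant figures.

2.35×10^12 km

γ = L₀/L = 725/585 = 1.23932.
β = √(1 − 1/γ²) = 0.5907. Lab-frame period = γτ = 1.23932×124 days = 153.68 days. Distance = βc × γτ = 0.5907 × 2.998×10⁸ m/s × 13277952 s = 2.3514×10^15 m = 2.35×10^12 km.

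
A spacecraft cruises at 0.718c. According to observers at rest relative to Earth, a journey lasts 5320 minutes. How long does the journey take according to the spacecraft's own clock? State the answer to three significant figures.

β² = 0.515524, so γ = 1/√0.484476 = 1.4367.
The moving clock records proper time: Δτ = Δt/γ = 5320/1.4367 = 3700 minutes.

3700 minutes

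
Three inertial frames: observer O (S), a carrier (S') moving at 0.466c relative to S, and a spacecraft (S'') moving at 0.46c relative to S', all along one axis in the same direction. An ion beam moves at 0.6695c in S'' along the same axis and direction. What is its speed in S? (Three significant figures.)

0.948c

Compose velocities in two stages. Stage 1 (into S'): u₁ = (0.6695+0.46)/(1+0.6695×0.46) = 0.86355.
Stage 2 (into S): u = (0.86355+0.466)/(1+0.86355×0.466) = 0.94804, so the speed is 0.948c.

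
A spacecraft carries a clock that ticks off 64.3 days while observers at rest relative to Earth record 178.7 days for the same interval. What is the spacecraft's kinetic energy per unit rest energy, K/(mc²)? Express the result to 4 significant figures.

1.779

The time-dilation ratio gives γ = 178.7/64.3 = 2.77916.
K/(mc²) = γ − 1 = 2.77916 − 1 = 1.779.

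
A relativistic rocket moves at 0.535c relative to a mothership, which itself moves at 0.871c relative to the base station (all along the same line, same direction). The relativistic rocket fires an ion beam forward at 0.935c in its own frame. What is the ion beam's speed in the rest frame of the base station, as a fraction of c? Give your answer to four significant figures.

First combine the ion beam and relativistic rocket (S''→S'): u₁ = (0.935 + 0.535)/(1 + 0.935×0.535) = 1.47/1.500225 = 0.97985.
Then combine with the mothership (S'→S): u = (0.97985 + 0.871)/(1 + 0.97985×0.871) = 1.85085/1.85344935 = 0.9986.

0.9986c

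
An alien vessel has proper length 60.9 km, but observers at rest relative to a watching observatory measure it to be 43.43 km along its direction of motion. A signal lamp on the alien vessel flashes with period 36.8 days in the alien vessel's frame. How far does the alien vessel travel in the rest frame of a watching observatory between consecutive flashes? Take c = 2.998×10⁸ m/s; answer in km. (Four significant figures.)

From L = L₀/γ: γ = 60.9/43.43 = 1.40226.
β = √(1 − 1/γ²) = 0.70103. Lab-frame period = γτ = 1.40226×36.8 days = 51.603 days. Distance = βc × γτ = 0.70103 × 2.998×10⁸ m/s × 4458499.2 s = 9.3704×10^14 m = 9.370×10^11 km.

9.370×10^11 km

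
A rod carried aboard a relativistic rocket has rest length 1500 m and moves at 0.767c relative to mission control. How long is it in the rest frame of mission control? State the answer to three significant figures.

962 m

With β = 0.767, γ = 1/√(1 − 0.767²) = 1/√0.411711 = 1.5585.
Length contraction: L = L₀/γ = 1500/1.5585 = 962 m.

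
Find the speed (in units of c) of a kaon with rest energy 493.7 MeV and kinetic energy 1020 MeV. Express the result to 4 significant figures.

K = (γ−1)mc², so γ = 1 + 1020/493.7 = 3.066.
Then v/c = √(1 − γ⁻²) = √(1 − 0.106379) = √0.893621 = 0.9453.

0.9453c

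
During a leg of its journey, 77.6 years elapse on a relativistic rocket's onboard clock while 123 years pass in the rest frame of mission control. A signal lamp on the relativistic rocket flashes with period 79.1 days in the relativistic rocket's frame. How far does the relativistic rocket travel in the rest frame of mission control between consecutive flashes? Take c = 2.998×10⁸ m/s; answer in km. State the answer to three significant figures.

2.52×10^12 km

The time-dilation ratio gives γ = 123/77.6 = 1.58505.
β = √(1 − 1/γ²) = 0.77587. Lab-frame period = γτ = 1.58505×79.1 days = 125.38 days. Distance = βc × γτ = 0.77587 × 2.998×10⁸ m/s × 10832832 s = 2.5198×10^15 m = 2.52×10^12 km.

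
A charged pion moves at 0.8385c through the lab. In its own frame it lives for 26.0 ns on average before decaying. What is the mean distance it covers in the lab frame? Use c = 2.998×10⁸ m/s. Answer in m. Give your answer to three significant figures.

γ = 1/√(1 − β²) = 1/√(1 − 0.70308225) = 1/√0.29691775 = 1/0.544902 = 1.8352.
Lab-frame lifetime: Δt = γτ = 1.8352 × 26.0 ns = 47.715 ns.
Distance: d = vΔt = 0.8385 × 2.998×10⁸ m/s × 4.7715×10^-8 s = 12.0 m.

12.0 m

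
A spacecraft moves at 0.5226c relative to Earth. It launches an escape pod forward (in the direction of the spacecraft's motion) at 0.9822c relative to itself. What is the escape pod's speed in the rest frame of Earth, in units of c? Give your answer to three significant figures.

0.994c

Relativistic velocity addition: u = (u' + v)/(1 + u'v/c²), with u' = 0.9822c and v = 0.5226c.
Numerator: 0.9822 + 0.5226 = 1.5048. Denominator: 1 + (0.9822)(0.5226) = 1.51329772.
u = 1.5048/1.51329772 = 0.99438, so the speed is 0.994c.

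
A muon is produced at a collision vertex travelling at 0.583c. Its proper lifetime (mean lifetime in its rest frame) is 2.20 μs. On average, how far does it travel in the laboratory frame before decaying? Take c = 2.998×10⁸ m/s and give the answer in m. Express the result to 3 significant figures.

473 m

Lorentz factor: γ = (1 − 0.339889)^(−1/2) = 1.2308.
Lab-frame lifetime: Δt = γτ = 1.2308 × 2.20 μs = 2.7078 μs.
Distance: d = vΔt = 0.583 × 2.998×10⁸ m/s × 2.7078×10^-6 s = 473 m.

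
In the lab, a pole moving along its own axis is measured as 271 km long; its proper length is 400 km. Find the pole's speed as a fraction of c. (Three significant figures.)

Length contraction gives γ = L₀/L = 400/271 = 1.476.
β = √(1 − 1/γ²) = √0.540985 = 0.736.

0.736c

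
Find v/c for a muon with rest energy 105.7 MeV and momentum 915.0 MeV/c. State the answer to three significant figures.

0.993

pc/(mc²) = 915.0/105.7 = 8.6566 = βγ = β/√(1−β²).
So β² = x²/(1 + x²) with x = 8.6566: x² = 74.9367, β² = 74.9367/75.9367 = 0.986831, β = 0.993.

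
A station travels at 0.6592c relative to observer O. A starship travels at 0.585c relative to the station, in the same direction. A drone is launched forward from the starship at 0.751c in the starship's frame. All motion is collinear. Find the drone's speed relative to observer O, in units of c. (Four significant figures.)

First combine the drone and starship (S''→S'): u₁ = (0.751 + 0.585)/(1 + 0.751×0.585) = 1.336/1.439335 = 0.92821.
Then combine with the station (S'→S): u = (0.92821 + 0.6592)/(1 + 0.92821×0.6592) = 1.58741/1.611876032 = 0.98482.

0.9848c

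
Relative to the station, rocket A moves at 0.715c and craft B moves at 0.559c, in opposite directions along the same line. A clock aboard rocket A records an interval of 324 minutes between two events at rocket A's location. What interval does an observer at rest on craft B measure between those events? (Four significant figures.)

Transform rocket A's velocity into craft B's frame: (0.715 + 0.559)/(1 + 0.715·0.559) = 1.274/1.399685, so the relative speed is 0.9102c.
γ for this relative speed: γ = 1/√(1 − 0.828464) = 2.4145.
Rocket A's interval is proper; time dilation gives Δt_B = γΔτ = 2.4145 × 324 minutes = 782.3 minutes.

782.3 minutes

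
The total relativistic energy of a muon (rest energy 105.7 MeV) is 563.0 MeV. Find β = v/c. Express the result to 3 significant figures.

0.982

γ = E/(mc²) = 563.0/105.7 = 5.3264.
β = √(1 − 1/γ²) = √(1 − 0.0352478) = √0.9647522 = 0.982.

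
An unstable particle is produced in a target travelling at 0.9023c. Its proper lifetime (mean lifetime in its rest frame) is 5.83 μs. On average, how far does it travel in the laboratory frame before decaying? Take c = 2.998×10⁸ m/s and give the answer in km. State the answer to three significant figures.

γ = 1/√(1 − β²) = 1/√(1 − 0.81414529) = 1/√0.18585471 = 1/0.431109 = 2.3196.
Lab-frame lifetime: Δt = γτ = 2.3196 × 5.83 μs = 13.523 μs.
Distance: d = vΔt = 0.9023 × 2.998×10⁸ m/s × 1.3523×10^-5 s = 3660 m = 3.66 km.

3.66 km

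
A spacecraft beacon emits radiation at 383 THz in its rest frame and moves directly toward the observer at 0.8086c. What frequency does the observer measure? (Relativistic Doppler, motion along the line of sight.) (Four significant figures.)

Relativistic Doppler (source moving toward): f_obs = f_src · √((1+β)/(1−β)).
With β = 0.8086: factor = √(1.8086/0.1914) = 3.074.
f_obs = 383 × 3.074 = 1177 THz.

1177 THz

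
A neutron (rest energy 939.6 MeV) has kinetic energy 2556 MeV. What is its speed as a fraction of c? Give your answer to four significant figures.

0.9632c

K = (γ−1)mc², so γ = 1 + 2556/939.6 = 3.7203.
Then v/c = √(1 − γ⁻²) = √(1 − 0.072251) = √0.927749 = 0.9632.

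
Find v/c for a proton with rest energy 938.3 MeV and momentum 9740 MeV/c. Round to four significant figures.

βγ = pc/(mc²) = 9740/938.3 = 10.38.
Since γ² = 1 + (βγ)² = 108.744, γ = √108.744 = 10.428, and β = (βγ)/γ = 10.38/10.428 = 0.9954.

0.9954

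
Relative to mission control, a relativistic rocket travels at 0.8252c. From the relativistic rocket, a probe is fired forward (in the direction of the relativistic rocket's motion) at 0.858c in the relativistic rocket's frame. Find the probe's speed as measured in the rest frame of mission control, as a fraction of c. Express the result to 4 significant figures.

In units of c, u = (u' + v)/(1 + u'v) with u' = 0.858 and v = 0.8252.
Numerator: 0.858 + 0.8252 = 1.6832. Denominator: 1 + (0.858)(0.8252) = 1.7080216.
u = 1.6832/1.7080216 = 0.98547, so the speed is 0.9855c.

0.9855c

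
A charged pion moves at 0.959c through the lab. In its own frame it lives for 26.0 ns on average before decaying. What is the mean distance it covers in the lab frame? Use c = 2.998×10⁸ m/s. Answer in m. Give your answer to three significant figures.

β² = 0.919681, so γ = 1/√0.080319 = 3.5285.
Lab-frame lifetime: Δt = γτ = 3.5285 × 26.0 ns = 91.741 ns.
Distance: d = vΔt = 0.959 × 2.998×10⁸ m/s × 9.1741×10^-8 s = 26.4 m.

26.4 m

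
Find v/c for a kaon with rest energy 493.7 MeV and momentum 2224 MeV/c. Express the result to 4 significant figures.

pc/(mc²) = 2224/493.7 = 4.5048 = βγ = β/√(1−β²).
So β² = x²/(1 + x²) with x = 4.5048: x² = 20.2932, β² = 20.2932/21.2932 = 0.953037, β = 0.9762.

0.9762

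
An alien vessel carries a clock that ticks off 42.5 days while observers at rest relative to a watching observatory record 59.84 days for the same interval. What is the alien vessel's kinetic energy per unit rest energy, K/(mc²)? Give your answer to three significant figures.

γ = Δt/Δτ = 59.84/42.5 = 1.408.
K/(mc²) = γ − 1 = 1.408 − 1 = 0.408.

0.408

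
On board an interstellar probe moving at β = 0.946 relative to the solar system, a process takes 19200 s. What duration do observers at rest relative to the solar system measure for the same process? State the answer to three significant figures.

With β = 0.946, γ = 1/√(1 − 0.946²) = 1/√0.105084 = 3.0848.
Time dilation: Δt = γ·Δτ = 3.0848 × 19200 = 59200 s.

59200 s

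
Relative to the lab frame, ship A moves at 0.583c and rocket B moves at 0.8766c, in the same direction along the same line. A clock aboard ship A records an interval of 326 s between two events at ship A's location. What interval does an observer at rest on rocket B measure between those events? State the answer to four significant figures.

Speed of ship A in rocket B's frame: u = (v_A − v_B)/(1 − v_A v_B/c²) = (0.583 − 0.8766)/(1 − 0.583×0.8766) = −0.2936/0.4889422 = −0.60048; |u| = 0.60048c.
γ for this relative speed: γ = 1/√(1 − 0.360576) = 1.2506.
The clock on ship A records proper time, so rocket B measures Δt = γΔτ = 1.2506 × 326 = 407.7 s.

407.7 s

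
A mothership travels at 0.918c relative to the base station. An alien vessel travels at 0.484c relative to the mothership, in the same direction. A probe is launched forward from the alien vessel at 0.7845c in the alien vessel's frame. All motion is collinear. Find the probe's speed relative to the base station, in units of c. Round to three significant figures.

Compose velocities in two stages. Stage 1 (into S'): u₁ = (0.7845+0.484)/(1+0.7845×0.484) = 0.9194.
Stage 2 (into S): u = (0.9194+0.918)/(1+0.9194×0.918) = 0.99642, so the speed is 0.996c.

0.996c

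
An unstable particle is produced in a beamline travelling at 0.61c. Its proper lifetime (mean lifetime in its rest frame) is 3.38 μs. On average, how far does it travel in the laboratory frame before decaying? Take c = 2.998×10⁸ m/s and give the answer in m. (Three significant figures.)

Lorentz factor: γ = (1 − 0.3721)^(−1/2) = 1.262.
Lab-frame lifetime: Δt = γτ = 1.262 × 3.38 μs = 4.2656 μs.
Distance: d = vΔt = 0.61 × 2.998×10⁸ m/s × 4.2656×10^-6 s = 780 m.

780 m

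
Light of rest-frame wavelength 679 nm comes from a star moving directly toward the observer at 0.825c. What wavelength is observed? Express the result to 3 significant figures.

Relativistic Doppler for wavelength: λ_obs = λ_src · √((1−β)/(1+β)).
With β = 0.825: factor = √(0.175/1.825) = 0.30966.
λ_obs = 679 × 0.30966 = 210 nm.

210 nm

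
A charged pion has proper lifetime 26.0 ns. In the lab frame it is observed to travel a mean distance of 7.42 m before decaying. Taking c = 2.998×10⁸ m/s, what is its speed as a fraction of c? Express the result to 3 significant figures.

Lab distance = (lab lifetime)·v = γτ·βc, so βγ = d/(cτ) = 7.420/(2.998×10⁸ × 2.600×10^-8) = 0.95192.
With βγ = 0.95192: γ² = 1 + (βγ)² = 1.906152, and β = (βγ)/γ = 0.95192/1.38063 = 0.689.

0.689c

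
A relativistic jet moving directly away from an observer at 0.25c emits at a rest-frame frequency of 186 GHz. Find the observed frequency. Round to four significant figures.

Relativistic Doppler (source moving away): f_obs = f_src · √((1−β)/(1+β)).
With β = 0.25: factor = √(0.75/1.25) = 0.7746.
f_obs = 186 × 0.7746 = 144.1 GHz.

144.1 GHz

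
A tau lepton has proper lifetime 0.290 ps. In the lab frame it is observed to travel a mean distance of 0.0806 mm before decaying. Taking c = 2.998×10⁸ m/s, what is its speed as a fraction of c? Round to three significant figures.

0.680c

Lab distance = (lab lifetime)·v = γτ·βc, so βγ = d/(cτ) = 8.060×10^-5/(2.998×10⁸ × 2.900×10^-13) = 0.92705.
With βγ = 0.92705: γ² = 1 + (βγ)² = 1.859422, and β = (βγ)/γ = 0.92705/1.36361 = 0.680.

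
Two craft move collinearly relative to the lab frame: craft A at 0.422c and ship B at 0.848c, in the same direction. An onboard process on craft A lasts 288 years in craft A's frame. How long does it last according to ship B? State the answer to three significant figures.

The velocity of craft A relative to ship B is (0.422 − 0.848)c / (1 − 0.422×0.848) = −0.6634c; relative speed 0.6634c.
γ for this relative speed: γ = 1/√(1 − 0.4401) = 1.3364.
Craft A's interval is proper; time dilation gives Δt_B = γΔτ = 1.3364 × 288 years = 385 years.

385 years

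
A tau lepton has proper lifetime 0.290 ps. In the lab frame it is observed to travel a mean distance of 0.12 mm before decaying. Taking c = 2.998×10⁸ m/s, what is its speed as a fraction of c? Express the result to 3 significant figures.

0.810c

Let x = d/(cτ) = 1.200×10^-4 m / (2.998×10⁸ m/s × 2.900×10^-13 s) = 1.3802. Since d = βγcτ, x = βγ = β/√(1−β²).
Solving: β² = x²/(1+x²) = 1.90495/2.90495 = 0.65576, so β = 0.810.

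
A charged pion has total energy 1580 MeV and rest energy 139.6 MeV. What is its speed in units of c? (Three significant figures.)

0.996c

Total energy E = γmc² gives γ = 1580/139.6 = 11.318.
Hence β = √(1 − 1/γ²) = √(1 − 0.00780658) = √0.99219342 = 0.996.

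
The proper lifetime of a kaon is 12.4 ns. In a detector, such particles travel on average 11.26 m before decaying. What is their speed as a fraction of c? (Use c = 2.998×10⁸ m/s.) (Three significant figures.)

d = βγcτ ⇒ βγ = d/(cτ) = 11.26 m / (3.71752 m) = 3.0289.
β = (βγ)/√(1+(βγ)²) = 3.0289/√10.17424 = 0.950.

0.950c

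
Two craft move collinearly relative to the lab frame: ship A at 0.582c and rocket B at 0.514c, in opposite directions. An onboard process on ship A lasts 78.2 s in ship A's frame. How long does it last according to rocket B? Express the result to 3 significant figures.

146 s

Transform ship A's velocity into rocket B's frame: (0.582 + 0.514)/(1 + 0.582·0.514) = 1.096/1.299148, so the relative speed is 0.84363c.
At |u| = 0.84363c, γ = (1 − 0.711712)^(−1/2) = 1.8625.
Ship A's interval is proper; time dilation gives Δt_B = γΔτ = 1.8625 × 78.2 s = 146 s.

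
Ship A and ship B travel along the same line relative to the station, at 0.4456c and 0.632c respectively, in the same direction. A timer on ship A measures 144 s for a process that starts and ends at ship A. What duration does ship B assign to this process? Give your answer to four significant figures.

Speed of ship A in ship B's frame: u = (v_A − v_B)/(1 − v_A v_B/c²) = (0.4456 − 0.632)/(1 − 0.4456×0.632) = −0.1864/0.7183808 = −0.25947; |u| = 0.25947c.
At |u| = 0.25947c, γ = (1 − 0.0673247)^(−1/2) = 1.0355.
Ship A's interval is proper; time dilation gives Δt_B = γΔτ = 1.0355 × 144 s = 149.1 s.

149.1 s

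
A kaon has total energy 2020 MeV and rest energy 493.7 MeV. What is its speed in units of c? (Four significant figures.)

0.9697c

Total energy E = γmc² gives γ = 2020/493.7 = 4.0916.
Hence β = √(1 − 1/γ²) = √(1 − 0.0597329) = √0.9402671 = 0.9697.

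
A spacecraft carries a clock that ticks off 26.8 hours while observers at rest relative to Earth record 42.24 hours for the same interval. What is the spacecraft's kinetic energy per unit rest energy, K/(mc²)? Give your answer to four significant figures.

γ = Δt/Δτ = 42.24/26.8 = 1.57612.
Since K = (γ−1)mc², K/(mc²) = 1.57612 − 1 = 0.5761.

0.5761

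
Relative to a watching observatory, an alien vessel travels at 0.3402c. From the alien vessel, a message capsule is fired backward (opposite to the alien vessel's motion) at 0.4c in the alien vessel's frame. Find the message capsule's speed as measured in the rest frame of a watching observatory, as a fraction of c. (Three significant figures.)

0.0692c

Relativistic velocity addition: u = (u' + v)/(1 + u'v/c²), with u' = −0.4c and v = 0.3402c.
Numerator: −0.4 + 0.3402 = −0.0598. Denominator: 1 + (−0.4)(0.3402) = 0.86392.
u = −0.0598/0.86392 = −0.069219, so the speed is 0.0692c.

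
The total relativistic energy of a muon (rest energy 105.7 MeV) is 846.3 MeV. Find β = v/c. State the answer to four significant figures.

γ = E/(mc²) = 846.3/105.7 = 8.0066.
β = √(1 − 1/γ²) = √(1 − 0.0155993) = √0.9844007 = 0.9922.

0.9922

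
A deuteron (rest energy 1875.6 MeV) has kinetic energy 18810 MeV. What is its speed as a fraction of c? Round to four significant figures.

0.9959c

γ = 1 + K/(mc²) = 1 + 18810/1875.6 = 11.029.
β = √(1 − 1/γ²) = √(1 − 0.00822106) = √0.99177894 = 0.9959.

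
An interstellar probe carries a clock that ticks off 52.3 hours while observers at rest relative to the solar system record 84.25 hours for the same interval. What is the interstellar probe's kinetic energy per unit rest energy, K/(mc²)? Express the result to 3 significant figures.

The time-dilation ratio gives γ = 84.25/52.3 = 1.6109.
Since K = (γ−1)mc², K/(mc²) = 1.6109 − 1 = 0.611.

0.611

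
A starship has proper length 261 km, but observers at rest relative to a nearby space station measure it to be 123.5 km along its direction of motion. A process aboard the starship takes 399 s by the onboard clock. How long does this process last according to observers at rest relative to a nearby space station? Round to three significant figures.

From L = L₀/γ: γ = 261/123.5 = 2.11336.
Δt = γΔτ = 2.11336 × 399 = 843 s.

843 s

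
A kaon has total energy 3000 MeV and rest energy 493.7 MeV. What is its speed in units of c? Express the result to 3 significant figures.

0.986c

γ = E/(mc²) = 3000/493.7 = 6.0766.
β = √(1 − 1/γ²) = √(1 − 0.0270819) = √0.9729181 = 0.986.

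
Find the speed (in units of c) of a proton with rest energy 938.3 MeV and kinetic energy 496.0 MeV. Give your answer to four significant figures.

K = (γ−1)mc², so γ = 1 + 496.0/938.3 = 1.5286.
Then v/c = √(1 − γ⁻²) = √(1 − 0.427969) = √0.572031 = 0.7563.

0.7563c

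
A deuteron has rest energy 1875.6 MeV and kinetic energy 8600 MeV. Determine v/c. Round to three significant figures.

K = (γ−1)mc², so γ = 1 + 8600/1875.6 = 5.5852.
Then v/c = √(1 − γ⁻²) = √(1 − 0.032057) = √0.967943 = 0.984.

0.984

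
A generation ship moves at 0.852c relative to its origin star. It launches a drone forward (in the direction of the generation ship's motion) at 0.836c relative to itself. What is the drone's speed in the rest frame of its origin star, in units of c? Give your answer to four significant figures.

Relativistic velocity addition: u = (u' + v)/(1 + u'v/c²), with u' = 0.836c and v = 0.852c.
Numerator: 0.836 + 0.852 = 1.688. Denominator: 1 + (0.836)(0.852) = 1.712272.
u = 1.688/1.712272 = 0.98582, so the speed is 0.9858c.

0.9858c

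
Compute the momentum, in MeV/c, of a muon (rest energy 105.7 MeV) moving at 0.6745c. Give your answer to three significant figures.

96.6 MeV/c

With β = 0.6745, γ = 1/√(1 − 0.6745²) = 1/√0.54504975 = 1.3545.
Momentum: p = γβ·mc = 1.3545 × 0.6745 × 105.7 MeV/c = 96.6 MeV/c.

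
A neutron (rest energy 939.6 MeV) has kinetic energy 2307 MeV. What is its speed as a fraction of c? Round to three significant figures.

γ = 1 + K/(mc²) = 1 + 2307/939.6 = 3.4553.
β = √(1 − 1/γ²) = √(1 − 0.0837584) = √0.9162416 = 0.957.

0.957c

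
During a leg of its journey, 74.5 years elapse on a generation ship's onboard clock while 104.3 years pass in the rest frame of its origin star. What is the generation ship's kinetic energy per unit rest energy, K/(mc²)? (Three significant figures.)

0.400

γ = Δt/Δτ = 104.3/74.5 = 1.4.
K/(mc²) = γ − 1 = 1.4 − 1 = 0.400.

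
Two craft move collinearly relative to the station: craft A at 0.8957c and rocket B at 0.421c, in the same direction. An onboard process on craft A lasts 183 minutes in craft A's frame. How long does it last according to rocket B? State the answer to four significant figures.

The velocity of craft A relative to rocket B is (0.8957 − 0.421)c / (1 − 0.8957×0.421) = 0.76207c; relative speed 0.76207c.
At |u| = 0.76207c, γ = (1 − 0.580751)^(−1/2) = 1.5444.
The clock on craft A records proper time, so rocket B measures Δt = γΔτ = 1.5444 × 183 = 282.6 minutes.

282.6 minutes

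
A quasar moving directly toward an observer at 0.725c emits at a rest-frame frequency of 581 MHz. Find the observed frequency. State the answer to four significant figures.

1455 MHz

Relativistic Doppler (source moving toward): f_obs = f_src · √((1+β)/(1−β)).
With β = 0.725: factor = √(1.725/0.275) = 2.5045.
f_obs = 581 × 2.5045 = 1455 MHz.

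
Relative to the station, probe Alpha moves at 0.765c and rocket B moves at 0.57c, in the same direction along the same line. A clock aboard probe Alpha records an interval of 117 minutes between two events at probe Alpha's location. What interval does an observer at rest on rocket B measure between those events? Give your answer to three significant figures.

125 minutes

Transform probe Alpha's velocity into rocket B's frame: (0.765 − 0.57)/(1 − 0.765·0.57) = 0.195/0.56395, so the relative speed is 0.34578c.
γ for this relative speed: γ = 1/√(1 − 0.119564) = 1.0657.
The clock on probe Alpha records proper time, so rocket B measures Δt = γΔτ = 1.0657 × 117 = 125 minutes.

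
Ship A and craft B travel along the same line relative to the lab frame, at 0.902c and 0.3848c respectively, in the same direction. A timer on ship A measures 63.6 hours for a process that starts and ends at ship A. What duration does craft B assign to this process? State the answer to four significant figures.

104.2 hours

The velocity of ship A relative to craft B is (0.902 − 0.3848)c / (1 − 0.902×0.3848) = 0.79215c; relative speed 0.79215c.
At |u| = 0.79215c, γ = (1 − 0.627502)^(−1/2) = 1.6385.
Ship A's interval is proper; time dilation gives Δt_B = γΔτ = 1.6385 × 63.6 hours = 104.2 hours.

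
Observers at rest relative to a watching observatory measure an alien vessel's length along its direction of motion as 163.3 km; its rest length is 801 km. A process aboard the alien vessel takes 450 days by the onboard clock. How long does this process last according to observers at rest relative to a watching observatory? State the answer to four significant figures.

2207 days

γ = L₀/L = 801/163.3 = 4.90508.
Δt = γΔτ = 4.90508 × 450 = 2207 days.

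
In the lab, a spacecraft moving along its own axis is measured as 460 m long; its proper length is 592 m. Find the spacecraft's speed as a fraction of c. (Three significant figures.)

0.629c

Length contraction gives γ = L₀/L = 592/460 = 1.287.
β = √(1 − 1/γ²) = √0.39627 = 0.629.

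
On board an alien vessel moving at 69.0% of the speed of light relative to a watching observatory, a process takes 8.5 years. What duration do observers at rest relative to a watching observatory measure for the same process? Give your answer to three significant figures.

11.7 years

Lorentz factor: γ = (1 − 0.4761)^(−1/2) = 1.3816.
Time dilation: Δt = γ·Δτ = 1.3816 × 8.5 = 11.7 years.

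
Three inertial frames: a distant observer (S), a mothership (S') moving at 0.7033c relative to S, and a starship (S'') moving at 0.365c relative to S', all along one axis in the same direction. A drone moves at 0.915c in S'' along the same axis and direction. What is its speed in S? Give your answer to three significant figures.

0.993c

Apply u = (u'+v)/(1+u'v) twice. Drone in the mothership frame: (0.915+0.365)/(1+0.915·0.365) = 1.28/1.333975 = 0.95954c.
That velocity, transformed to the rest frame of a distant observer: (0.95954+0.7033)/(1+0.95954·0.7033) = 1.66284/1.674844482 = 0.99283c.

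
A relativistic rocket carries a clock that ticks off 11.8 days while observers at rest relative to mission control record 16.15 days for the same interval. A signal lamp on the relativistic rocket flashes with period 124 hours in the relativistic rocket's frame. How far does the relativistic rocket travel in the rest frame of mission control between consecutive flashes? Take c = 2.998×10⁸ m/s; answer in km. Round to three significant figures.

The time-dilation ratio gives γ = 16.15/11.8 = 1.36864.
β = √(1 − 1/γ²) = 0.68275. Lab-frame period = γτ = 1.36864×124 hours = 169.71 hours. Distance = βc × γτ = 0.68275 × 2.998×10⁸ m/s × 610956 s = 1.2506×10^14 m = 1.25×10^11 km.

1.25×10^11 km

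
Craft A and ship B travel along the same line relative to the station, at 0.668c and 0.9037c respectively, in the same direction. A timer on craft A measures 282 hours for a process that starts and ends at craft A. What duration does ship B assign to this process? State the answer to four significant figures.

The velocity of craft A relative to ship B is (0.668 − 0.9037)c / (1 − 0.668×0.9037) = −0.59471c; relative speed 0.59471c.
At |u| = 0.59471c, γ = (1 − 0.35368)^(−1/2) = 1.2439.
Craft A's interval is proper; time dilation gives Δt_B = γΔτ = 1.2439 × 282 hours = 350.8 hours.

350.8 hours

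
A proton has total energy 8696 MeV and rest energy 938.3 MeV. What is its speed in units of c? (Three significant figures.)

γ = E/(mc²) = 8696/938.3 = 9.2678.
β = √(1 − 1/γ²) = √(1 − 0.0116425) = √0.9883575 = 0.994.

0.994c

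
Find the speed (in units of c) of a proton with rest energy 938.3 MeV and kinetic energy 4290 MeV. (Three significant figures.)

K = (γ−1)mc², so γ = 1 + 4290/938.3 = 5.5721.
Then v/c = √(1 − γ⁻²) = √(1 − 0.0322079) = √0.9677921 = 0.984.

0.984c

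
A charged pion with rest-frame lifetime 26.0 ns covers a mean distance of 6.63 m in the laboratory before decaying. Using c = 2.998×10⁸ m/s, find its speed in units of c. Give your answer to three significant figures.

Let x = d/(cτ) = 6.630 m / (2.998×10⁸ m/s × 2.600×10^-8 s) = 0.85057. Since d = βγcτ, x = βγ = β/√(1−β²).
Solving: β² = x²/(1+x²) = 0.723469/1.723469 = 0.419775, so β = 0.648.

0.648c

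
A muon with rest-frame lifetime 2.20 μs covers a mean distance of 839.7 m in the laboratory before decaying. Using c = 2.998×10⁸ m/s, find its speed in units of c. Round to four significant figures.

Lab distance = (lab lifetime)·v = γτ·βc, so βγ = d/(cτ) = 839.7/(2.998×10⁸ × 2.200×10^-6) = 1.2731.
With βγ = 1.2731: γ² = 1 + (βγ)² = 2.62078, and β = (βγ)/γ = 1.2731/1.61888 = 0.7864.

0.7864c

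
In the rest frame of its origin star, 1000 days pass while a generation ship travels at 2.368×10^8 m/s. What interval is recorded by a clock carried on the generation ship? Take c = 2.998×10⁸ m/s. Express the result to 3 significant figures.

613 days

β = v/c = (2.368×10^8 m/s)/(2.998×10⁸ m/s) = 0.78986.
Lorentz factor: γ = (1 − 0.6238788196)^(−1/2) = 1.6306.
The generation ship's clock runs slow as seen from its origin star, so Δτ = Δt/γ = 1000/1.6306 = 613 days.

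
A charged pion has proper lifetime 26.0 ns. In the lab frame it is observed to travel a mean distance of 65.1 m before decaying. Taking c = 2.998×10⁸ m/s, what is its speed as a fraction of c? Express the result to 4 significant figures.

0.9929c

d = βγcτ ⇒ βγ = d/(cτ) = 65.10 m / (7.7948 m) = 8.3517.
β = (βγ)/√(1+(βγ)²) = 8.3517/√70.7509 = 0.9929.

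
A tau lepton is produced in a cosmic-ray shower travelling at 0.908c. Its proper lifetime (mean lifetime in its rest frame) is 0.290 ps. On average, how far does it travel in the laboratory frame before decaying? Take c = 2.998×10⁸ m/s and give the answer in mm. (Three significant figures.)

0.188 mm

With β = 0.908, γ = 1/√(1 − 0.908²) = 1/√0.175536 = 2.3868.
Lab-frame lifetime: Δt = γτ = 2.3868 × 0.290 ps = 0.69217 ps.
Distance: d = vΔt = 0.908 × 2.998×10⁸ m/s × 6.9217×10^-13 s = 1.88×10^-4 m = 0.188 mm.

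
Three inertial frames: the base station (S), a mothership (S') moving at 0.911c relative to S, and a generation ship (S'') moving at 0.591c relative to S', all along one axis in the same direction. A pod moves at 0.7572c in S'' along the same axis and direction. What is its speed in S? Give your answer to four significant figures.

First combine the pod and generation ship (S''→S'): u₁ = (0.7572 + 0.591)/(1 + 0.7572×0.591) = 1.3482/1.4475052 = 0.9314.
Then combine with the mothership (S'→S): u = (0.9314 + 0.911)/(1 + 0.9314×0.911) = 1.8424/1.8485054 = 0.9967.

0.9967c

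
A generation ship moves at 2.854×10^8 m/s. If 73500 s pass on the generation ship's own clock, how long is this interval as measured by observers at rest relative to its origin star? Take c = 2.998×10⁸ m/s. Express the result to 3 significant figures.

2.40×10^5 s

β = v/c = (2.854×10^8 m/s)/(2.998×10⁸ m/s) = 0.951968.
γ = 1/√(1 − β²) = 1/√(1 − 0.9062431) = 1/√0.09375693 = 1/0.306198 = 3.2659.
The onboard clock measures proper time, so the interval in the rest frame of its origin star is dilated: Δt = γ·Δτ = 3.2659 × 73500 s = 2.40×10^5 s.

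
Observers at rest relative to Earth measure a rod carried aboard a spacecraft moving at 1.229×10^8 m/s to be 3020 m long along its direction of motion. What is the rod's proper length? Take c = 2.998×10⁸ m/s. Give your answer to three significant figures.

β = v/c = (1.229×10^8 m/s)/(2.998×10⁸ m/s) = 0.40994.
γ = 1/√(1 − β²) = 1/√(1 − 0.1680508036) = 1/√0.8319491964 = 1/0.912112 = 1.0964.
Proper length: L₀ = γ·L = 1.0964 × 3020 = 3310 m.

3310 m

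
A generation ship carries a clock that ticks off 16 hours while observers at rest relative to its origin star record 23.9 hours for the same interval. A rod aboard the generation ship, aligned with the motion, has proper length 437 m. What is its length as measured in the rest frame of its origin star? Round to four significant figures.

The time-dilation ratio gives γ = 23.9/16 = 1.49375.
The rod contracts by the same γ: 437 m / 1.49375 = 292.6 m.

292.6 m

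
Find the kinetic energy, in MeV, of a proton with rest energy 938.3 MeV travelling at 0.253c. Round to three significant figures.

With β = 0.253, γ = 1/√(1 − 0.253²) = 1/√0.935991 = 1.033628.
Kinetic energy: K = (γ − 1)mc² = (1.033628 − 1) × 938.3 MeV = 0.033628 × 938.3 = 31.6 MeV.

31.6 MeV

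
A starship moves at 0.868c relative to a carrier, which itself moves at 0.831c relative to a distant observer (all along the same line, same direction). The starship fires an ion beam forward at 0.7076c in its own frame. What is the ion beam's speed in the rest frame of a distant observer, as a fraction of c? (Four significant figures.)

0.9978c

First combine the ion beam and starship (S''→S'): u₁ = (0.7076 + 0.868)/(1 + 0.7076×0.868) = 1.5756/1.6141968 = 0.97609.
Then combine with the carrier (S'→S): u = (0.97609 + 0.831)/(1 + 0.97609×0.831) = 1.80709/1.81113079 = 0.99777.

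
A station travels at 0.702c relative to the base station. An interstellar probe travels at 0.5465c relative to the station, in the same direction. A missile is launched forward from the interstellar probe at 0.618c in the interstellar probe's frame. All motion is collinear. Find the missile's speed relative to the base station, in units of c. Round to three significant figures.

Compose velocities in two stages. Stage 1 (into S'): u₁ = (0.618+0.5465)/(1+0.618×0.5465) = 0.8705.
Stage 2 (into S): u = (0.8705+0.702)/(1+0.8705×0.702) = 0.97605, so the speed is 0.976c.

0.976c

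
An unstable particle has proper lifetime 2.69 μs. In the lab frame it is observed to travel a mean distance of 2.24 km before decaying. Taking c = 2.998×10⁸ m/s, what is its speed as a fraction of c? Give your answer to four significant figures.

0.9409c

Let x = d/(cτ) = 2240 m / (2.998×10⁸ m/s × 2.690×10^-6 s) = 2.7776. Since d = βγcτ, x = βγ = β/√(1−β²).
Solving: β² = x²/(1+x²) = 7.71506/8.71506 = 0.885256, so β = 0.9409.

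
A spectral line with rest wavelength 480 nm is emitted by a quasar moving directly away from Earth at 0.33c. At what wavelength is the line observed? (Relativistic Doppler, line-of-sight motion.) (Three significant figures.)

Relativistic Doppler for wavelength: λ_obs = λ_src · √((1+β)/(1−β)).
With β = 0.33: factor = √(1.33/0.67) = 1.4089.
λ_obs = 480 × 1.4089 = 676 nm.

676 nm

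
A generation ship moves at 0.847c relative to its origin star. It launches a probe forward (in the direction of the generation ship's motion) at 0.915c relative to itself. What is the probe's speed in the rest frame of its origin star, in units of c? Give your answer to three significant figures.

0.993c

Relativistic velocity addition: u = (u' + v)/(1 + u'v/c²), with u' = 0.915c and v = 0.847c.
Numerator: 0.915 + 0.847 = 1.762. Denominator: 1 + (0.915)(0.847) = 1.775005.
u = 1.762/1.775005 = 0.99267, so the speed is 0.993c.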